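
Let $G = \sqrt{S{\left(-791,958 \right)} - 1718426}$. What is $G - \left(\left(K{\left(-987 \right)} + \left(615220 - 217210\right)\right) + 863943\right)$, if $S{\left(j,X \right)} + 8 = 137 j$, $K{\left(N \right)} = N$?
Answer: $-1260966 + i \sqrt{1826801} \approx -1.261 \cdot 10^{6} + 1351.6 i$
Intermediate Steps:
$S{\left(j,X \right)} = -8 + 137 j$
$G = i \sqrt{1826801}$ ($G = \sqrt{\left(-8 + 137 \left(-791\right)\right) - 1718426} = \sqrt{\left(-8 - 108367\right) - 1718426} = \sqrt{-108375 - 1718426} = \sqrt{-1826801} = i \sqrt{1826801} \approx 1351.6 i$)
$G - \left(\left(K{\left(-987 \right)} + \left(615220 - 217210\right)\right) + 863943\right) = i \sqrt{1826801} - \left(\left(-987 + \left(615220 - 217210\right)\right) + 863943\right) = i \sqrt{1826801} - \left(\left(-987 + 398010\right) + 863943\right) = i \sqrt{1826801} - \left(397023 + 863943\right) = i \sqrt{1826801} - 1260966 = -1260966 + i \sqrt{1826801}$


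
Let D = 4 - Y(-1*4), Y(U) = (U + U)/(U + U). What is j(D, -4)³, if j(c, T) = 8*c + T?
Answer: 8000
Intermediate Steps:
Y(U) = 1 (Y(U) = (2*U)/((2*U)) = (2*U)*(1/(2*U)) = 1)
D = 3 (D = 4 - 1*1 = 4 - 1 = 3)
j(c, T) = T + 8*c
j(D, -4)³ = (-4 + 8*3)³ = (-4 + 24)³ = 20³ = 8000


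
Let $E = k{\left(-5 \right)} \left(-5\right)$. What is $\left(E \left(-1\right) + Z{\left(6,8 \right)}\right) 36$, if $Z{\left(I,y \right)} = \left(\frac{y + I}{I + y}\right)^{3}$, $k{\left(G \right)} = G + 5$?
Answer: $36$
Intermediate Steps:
$k{\left(G \right)} = 5 + G$
$Z{\left(I,y \right)} = 1$ ($Z{\left(I,y \right)} = \left(\frac{I + y}{I + y}\right)^{3} = 1^{3} = 1$)
$E = 0$ ($E = \left(5 - 5\right) \left(-5\right) = 0 \left(-5\right) = 0$)
$\left(E \left(-1\right) + Z{\left(6,8 \right)}\right) 36 = \left(0 \left(-1\right) + 1\right) 36 = \left(0 + 1\right) 36 = 1 \cdot 36 = 36$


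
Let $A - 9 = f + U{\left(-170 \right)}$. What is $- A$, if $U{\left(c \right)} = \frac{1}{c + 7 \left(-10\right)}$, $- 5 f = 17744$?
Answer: $\frac{849553}{240} \approx 3539.8$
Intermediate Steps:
$f = - \frac{17744}{5}$ ($f = \left(- \frac{1}{5}\right) 17744 = - \frac{17744}{5} \approx -3548.8$)
$U{\left(c \right)} = \frac{1}{-70 + c}$ ($U{\left(c \right)} = \frac{1}{c - 70} = \frac{1}{-70 + c}$)
$A = - \frac{849553}{240}$ ($A = 9 - \left(\frac{17744}{5} - \frac{1}{-70 - 170}\right) = 9 - \left(\frac{17744}{5} - \frac{1}{-240}\right) = 9 - \frac{851713}{240} = - \frac{849553}{240} \approx -3539.8$)
$- A = \left(-1\right) \left(- \frac{849553}{240}\right) = \frac{849553}{240}$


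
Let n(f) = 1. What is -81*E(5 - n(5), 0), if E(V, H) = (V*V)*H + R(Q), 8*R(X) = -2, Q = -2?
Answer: 81/4 ≈ 20.250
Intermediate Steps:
R(X) = -1/4 (R(X) = (1/8)*(-2) = -1/4)
E(V, H) = -1/4 + H*V**2 (E(V, H) = (V*V)*H - 1/4 = V**2*H - 1/4 = H*V**2 - 1/4 = -1/4 + H*V**2)
-81*E(5 - n(5), 0) = -81*(-1/4 + 0*(5 - 1*1)**2) = -81*(-1/4 + 0*(5 - 1)**2) = -81*(-1/4 + 0*4**2) = -81*(-1/4 + 0*16) = -81*(-1/4 + 0) = -81*(-1/4) = 81/4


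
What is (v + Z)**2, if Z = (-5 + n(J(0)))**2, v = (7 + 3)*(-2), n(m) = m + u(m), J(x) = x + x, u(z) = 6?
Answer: 361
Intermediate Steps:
J(x) = 2*x
n(m) = 6 + m (n(m) = m + 6 = 6 + m)
v = -20 (v = 10*(-2) = -20)
Z = 1 (Z = (-5 + (6 + 2*0))**2 = (-5 + (6 + 0))**2 = (-5 + 6)**2 = 1**2 = 1)
(v + Z)**2 = (-20 + 1)**2 = (-19)**2 = 361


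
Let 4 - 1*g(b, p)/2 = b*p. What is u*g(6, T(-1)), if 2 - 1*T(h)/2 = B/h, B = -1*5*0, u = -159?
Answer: 6360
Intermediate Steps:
B = 0 (B = -5*0 = 0)
T(h) = 4 (T(h) = 4 - 0/h = 4 - 2*0 = 4 + 0 = 4)
g(b, p) = 8 - 2*b*p
u*g(6, T(-1)) = -159*(8 - 2*6*4) = -159*(8 - 48) = -159*(-40) = 6360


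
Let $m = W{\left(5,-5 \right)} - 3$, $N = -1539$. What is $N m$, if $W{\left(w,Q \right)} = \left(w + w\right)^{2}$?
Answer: $-149283$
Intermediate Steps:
$W{\left(w,Q \right)} = 4 w^{2}$ ($W{\left(w,Q \right)} = \left(2 w\right)^{2} = 4 w^{2}$)
$m = 97$ ($m = 4 \cdot 5^{2} - 3 = 4 \cdot 25 - 3 = 100 - 3 = 97$)
$N m = \left(-1539\right) 97 = -149283$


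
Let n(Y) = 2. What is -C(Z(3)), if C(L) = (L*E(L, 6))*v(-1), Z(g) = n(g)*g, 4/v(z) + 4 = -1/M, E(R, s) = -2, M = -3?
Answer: -144/11 ≈ -13.091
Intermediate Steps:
v(z) = -12/11 (v(z) = 4/(-4 - 1/(-3)) = 4/(-4 - 1*(-⅓)) = 4/(-4 + ⅓) = 4/(-11/3) = 4*(-3/11) = -12/11)
Z(g) = 2*g
C(L) = 24*L/11 (C(L) = (L*(-2))*(-12/11) = -2*L*(-12/11) = 24*L/11)
-C(Z(3)) = -24*2*3/11 = -24*6/11 = -1*144/11 = -144/11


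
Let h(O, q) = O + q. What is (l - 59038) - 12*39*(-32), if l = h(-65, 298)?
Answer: -43829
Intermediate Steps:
l = 233 (l = -65 + 298 = 233)
(l - 59038) - 12*39*(-32) = (233 - 59038) - 12*39*(-32) = -58805 - 468*(-32) = -58805 + 14976 = -43829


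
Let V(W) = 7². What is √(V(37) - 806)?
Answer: I*√757 ≈ 27.514*I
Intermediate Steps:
V(W) = 49
√(V(37) - 806) = √(49 - 806) = √(-757) = I*√757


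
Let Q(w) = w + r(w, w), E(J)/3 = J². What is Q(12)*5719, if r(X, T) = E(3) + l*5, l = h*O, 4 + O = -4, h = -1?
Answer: 451801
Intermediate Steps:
O = -8 (O = -4 - 4 = -8)
E(J) = 3*J²
l = 8 (l = -1*(-8) = 8)
r(X, T) = 67 (r(X, T) = 3*3² + 8*5 = 3*9 + 40 = 27 + 40 = 67)
Q(w) = 67 + w (Q(w) = w + 67 = 67 + w)
Q(12)*5719 = (67 + 12)*5719 = 79*5719 = 451801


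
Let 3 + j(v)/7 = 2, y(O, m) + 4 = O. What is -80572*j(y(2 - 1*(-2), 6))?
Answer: 564004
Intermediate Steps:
y(O, m) = -4 + O
j(v) = -7 (j(v) = -21 + 7*2 = -21 + 14 = -7)
-80572*j(y(2 - 1*(-2), 6)) = -80572*(-7) = 564004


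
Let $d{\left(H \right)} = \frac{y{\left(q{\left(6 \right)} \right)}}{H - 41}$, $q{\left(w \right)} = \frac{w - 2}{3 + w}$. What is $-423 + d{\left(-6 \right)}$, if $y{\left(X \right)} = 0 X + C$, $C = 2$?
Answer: $- \frac{19883}{47} \approx -423.04$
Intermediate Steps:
$q{\left(w \right)} = \frac{-2 + w}{3 + w}$
$y{\left(X \right)} = 2$ ($y{\left(X \right)} = 0 X + 2 = 0 + 2 = 2$)
$d{\left(H \right)} = \frac{2}{-41 + H}$ ($d{\left(H \right)} = \frac{2}{H - 41} = \frac{2}{-41 + H}$)
$-423 + d{\left(-6 \right)} = -423 + \frac{2}{-41 - 6} = -423 + \frac{2}{-47} = -423 + 2 \left(- \frac{1}{47}\right) = -423 - \frac{2}{47} = - \frac{19883}{47}$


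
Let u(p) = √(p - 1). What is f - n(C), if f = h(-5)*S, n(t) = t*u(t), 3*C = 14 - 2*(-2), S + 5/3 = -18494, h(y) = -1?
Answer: 55487/3 - 6*√5 ≈ 18482.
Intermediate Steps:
S = -55487/3 (S = -5/3 - 18494 = -55487/3 ≈ -18496.)
u(p) = √(-1 + p)
C = 6 (C = (14 - 2*(-2))/3 = (14 + 4)/3 = (⅓)*18 = 6)
n(t) = t*√(-1 + t)
f = 55487/3 (f = -1*(-55487/3) = 55487/3 ≈ 18496.)
f - n(C) = 55487/3 - 6*√(-1 + 6) = 55487/3 - 6*√5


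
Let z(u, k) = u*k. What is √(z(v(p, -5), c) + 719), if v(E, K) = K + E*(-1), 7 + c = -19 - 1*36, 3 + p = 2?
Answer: √967 ≈ 31.097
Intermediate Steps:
p = -1 (p = -3 + 2 = -1)
c = -62 (c = -7 + (-19 - 1*36) = -7 + (-19 - 36) = -7 - 55 = -62)
v(E, K) = K - E
z(u, k) = k*u
√(z(v(p, -5), c) + 719) = √(-62*(-5 - 1*(-1)) + 719) = √(-62*(-5 + 1) + 719) = √(-62*(-4) + 719) = √(248 + 719) = √967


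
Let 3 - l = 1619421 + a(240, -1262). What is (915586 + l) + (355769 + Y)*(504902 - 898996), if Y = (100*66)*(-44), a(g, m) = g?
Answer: -25762234758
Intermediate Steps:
Y = -290400 (Y = 6600*(-44) = -290400)
l = -1619658 (l = 3 - (1619421 + 240) = 3 - 1*1619661 = 3 - 1619661 = -1619658)
(915586 + l) + (355769 + Y)*(504902 - 898996) = (915586 - 1619658) + (355769 - 290400)*(504902 - 898996) = -704072 + 65369*(-394094) = -704072 - 25761530686 = -25762234758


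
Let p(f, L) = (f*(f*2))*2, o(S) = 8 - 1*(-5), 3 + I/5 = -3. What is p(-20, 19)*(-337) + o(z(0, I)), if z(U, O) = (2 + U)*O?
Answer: -539187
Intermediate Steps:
I = -30 (I = -15 + 5*(-3) = -15 - 15 = -30)
z(U, O) = O*(2 + U)
o(S) = 13 (o(S) = 8 + 5 = 13)
p(f, L) = 4*f² (p(f, L) = (f*(2*f))*2 = (2*f²)*2 = 4*f²)
p(-20, 19)*(-337) + o(z(0, I)) = (4*(-20)²)*(-337) + 13 = (4*400)*(-337) + 13 = 1600*(-337) + 13 = -539200 + 13 = -539187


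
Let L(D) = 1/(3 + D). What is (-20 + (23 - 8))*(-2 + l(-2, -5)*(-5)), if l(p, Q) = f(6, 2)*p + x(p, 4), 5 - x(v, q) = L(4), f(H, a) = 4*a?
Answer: -1880/7 ≈ -268.57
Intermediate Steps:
x(v, q) = 34/7 (x(v, q) = 5 - 1/(3 + 4) = 5 - 1/7 = 34/7)
l(p, Q) = 34/7 + 8*p (l(p, Q) = (4*2)*p + 34/7 = 8*p + 34/7 = 34/7 + 8*p)
(-20 + (23 - 8))*(-2 + l(-2, -5)*(-5)) = (-20 + (23 - 8))*(-2 + (34/7 + 8*(-2))*(-5)) = (-20 + 15)*(-2 + (34/7 - 16)*(-5)) = -5*(-2 - 78/7*(-5)) = -5*(-2 + 390/7) = -5*376/7 = -1880/7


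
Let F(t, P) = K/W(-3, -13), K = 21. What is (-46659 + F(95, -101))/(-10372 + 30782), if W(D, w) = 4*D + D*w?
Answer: -209962/91845 ≈ -2.2860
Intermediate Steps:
F(t, P) = 7/9 (F(t, P) = 21/((-3*(4 - 13))) = 21/((-3*(-9))) = 21/27 = 21*(1/27) = 7/9)
(-46659 + F(95, -101))/(-10372 + 30782) = (-46659 + 7/9)/(-10372 + 30782) = -419924/9/20410 = -419924/9*1/20410 = -209962/91845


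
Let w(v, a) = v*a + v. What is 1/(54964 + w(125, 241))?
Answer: 1/85214 ≈ 1.1735e-5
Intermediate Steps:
w(v, a) = v + a*v (w(v, a) = a*v + v = v + a*v)
1/(54964 + w(125, 241)) = 1/(54964 + 125*(1 + 241)) = 1/(54964 + 125*242) = 1/(54964 + 30250) = 1/85214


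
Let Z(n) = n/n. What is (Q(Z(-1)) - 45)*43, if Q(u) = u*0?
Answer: -1935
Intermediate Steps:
Z(n) = 1
Q(u) = 0
(Q(Z(-1)) - 45)*43 = (0 - 45)*43 = -45*43 = -1935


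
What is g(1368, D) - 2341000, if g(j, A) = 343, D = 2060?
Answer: -2340657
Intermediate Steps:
g(1368, D) - 2341000 = 343 - 2341000 = -2340657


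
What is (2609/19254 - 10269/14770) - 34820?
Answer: -353654492857/10156485 ≈ -34821.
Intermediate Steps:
(2609/19254 - 10269/14770) - 34820 = (2609*(1/19254) - 10269*1/14770) - 34820 = (2609/19254 - 1467/2110) - 34820 = -5685157/10156485 - 34820 = -353654492857/10156485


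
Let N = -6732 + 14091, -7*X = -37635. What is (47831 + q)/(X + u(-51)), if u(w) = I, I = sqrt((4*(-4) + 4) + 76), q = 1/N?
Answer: 2463918310/277368069 ≈ 8.8832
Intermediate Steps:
X = 37635/7 (X = -1/7*(-37635) = 37635/7 ≈ 5376.4)
N = 7359
q = 1/7359 ≈ 0.00013589
I = 8 (I = sqrt((-16 + 4) + 76) = sqrt(-12 + 76) = sqrt(64) = 8)
u(w) = 8
(47831 + q)/(X + u(-51)) = (47831 + 1/7359)/(37635/7 + 8) = 351988330/(7359*(37691/7)) = (351988330/7359)*(7/37691) = 2463918310/277368069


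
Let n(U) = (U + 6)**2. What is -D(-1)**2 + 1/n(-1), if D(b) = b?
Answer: -24/25 ≈ -0.96000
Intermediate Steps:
n(U) = (6 + U)**2
-D(-1)**2 + 1/n(-1) = -1*(-1)**2 + 1/((6 - 1)**2) = -1*1 + 1/(5**2) = -1 + 1/25 = -24/25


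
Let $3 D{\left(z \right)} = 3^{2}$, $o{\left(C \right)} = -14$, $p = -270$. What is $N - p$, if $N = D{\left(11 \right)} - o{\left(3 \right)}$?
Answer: $287$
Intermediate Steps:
$D{\left(z \right)} = 3$ ($D{\left(z \right)} = \frac{3^{2}}{3} = \frac{1}{3} \cdot 9 = 3$)
$N = 17$ ($N = 3 - -14 = 3 + 14 = 17$)
$N - p = 17 - -270 = 17 + 270 = 287$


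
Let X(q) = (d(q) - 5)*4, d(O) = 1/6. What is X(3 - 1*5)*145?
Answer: -8410/3 ≈ -2803.3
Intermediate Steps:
d(O) = ⅙
X(q) = -58/3 (X(q) = (⅙ - 5)*4 = -29/6*4 = -58/3)
X(3 - 1*5)*145 = -58/3*145 = -8410/3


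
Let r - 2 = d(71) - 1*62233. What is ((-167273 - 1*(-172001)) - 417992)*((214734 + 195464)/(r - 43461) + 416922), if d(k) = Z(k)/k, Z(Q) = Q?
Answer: -18210268595478656/105691 ≈ -1.7230e+11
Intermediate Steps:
d(k) = 1 (d(k) = k/k = 1)
r = -62230 (r = 2 + (1 - 1*62233) = 2 + (1 - 62233) = 2 - 62232 = -62230)
((-167273 - 1*(-172001)) - 417992)*((214734 + 195464)/(r - 43461) + 416922) = ((-167273 - 1*(-172001)) - 417992)*((214734 + 195464)/(-62230 - 43461) + 416922) = ((-167273 + 172001) - 417992)*(410198/(-105691) + 416922) = (4728 - 417992)*(410198*(-1/105691) + 416922) = -413264*(-410198/105691 + 416922) = -413264*44064492904/105691 = -18210268595478656/105691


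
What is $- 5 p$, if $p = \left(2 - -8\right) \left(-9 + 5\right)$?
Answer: $200$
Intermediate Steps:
$p = -40$ ($p = \left(2 + 8\right) \left(-4\right) = 10 \left(-4\right) = -40$)
$- 5 p = \left(-5\right) \left(-40\right) = 200$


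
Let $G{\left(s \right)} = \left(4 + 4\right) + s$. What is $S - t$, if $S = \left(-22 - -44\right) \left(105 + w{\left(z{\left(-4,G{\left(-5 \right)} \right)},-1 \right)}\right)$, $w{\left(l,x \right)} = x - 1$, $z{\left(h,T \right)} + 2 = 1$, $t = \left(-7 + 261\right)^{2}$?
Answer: $-62250$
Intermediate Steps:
$G{\left(s \right)} = 8 + s$
$t = 64516$ ($t = 254^{2} = 64516$)
$z{\left(h,T \right)} = -1$ ($z{\left(h,T \right)} = -2 + 1 = -1$)
$w{\left(l,x \right)} = -1 + x$
$S = 2266$ ($S = \left(-22 - -44\right) \left(105 - 2\right) = \left(-22 + 44\right) \left(105 - 2\right) = 22 \cdot 103 = 2266$)
$S - t = 2266 - 64516 = -62250$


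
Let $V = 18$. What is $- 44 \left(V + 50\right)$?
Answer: $-2992$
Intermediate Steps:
$- 44 \left(V + 50\right) = - 44 \left(18 + 50\right) = \left(-44\right) 68 = -2992$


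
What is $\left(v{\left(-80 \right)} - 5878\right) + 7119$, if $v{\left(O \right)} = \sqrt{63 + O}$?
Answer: $1241 + i \sqrt{17} \approx 1241.0 + 4.1231 i$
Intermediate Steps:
$\left(v{\left(-80 \right)} - 5878\right) + 7119 = \left(\sqrt{63 - 80} - 5878\right) + 7119 = \left(\sqrt{-17} - 5878\right) + 7119 = \left(i \sqrt{17} - 5878\right) + 7119 = \left(-5878 + i \sqrt{17}\right) + 7119 = 1241 + i \sqrt{17}$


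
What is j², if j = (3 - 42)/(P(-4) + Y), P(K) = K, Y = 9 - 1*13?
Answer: 1521/64 ≈ 23.766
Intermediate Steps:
Y = -4 (Y = 9 - 13 = -4)
j = 39/8 (j = (3 - 42)/(-4 - 4) = -39/(-8) = -39*(-⅛) = 39/8 ≈ 4.8750)
j² = (39/8)² = 1521/64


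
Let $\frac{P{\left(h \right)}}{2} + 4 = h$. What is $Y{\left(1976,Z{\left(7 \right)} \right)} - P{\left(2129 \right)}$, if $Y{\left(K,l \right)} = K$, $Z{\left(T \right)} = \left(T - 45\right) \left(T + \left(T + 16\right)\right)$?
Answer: $-2274$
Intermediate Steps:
$P{\left(h \right)} = -8 + 2 h$
$Z{\left(T \right)} = \left(-45 + T\right) \left(16 + 2 T\right)$ ($Z{\left(T \right)} = \left(-45 + T\right) \left(T + \left(16 + T\right)\right) = \left(-45 + T\right) \left(16 + 2 T\right)$)
$Y{\left(1976,Z{\left(7 \right)} \right)} - P{\left(2129 \right)} = 1976 - \left(-8 + 2 \cdot 2129\right) = 1976 - \left(-8 + 4258\right) = 1976 - 4250 = -2274$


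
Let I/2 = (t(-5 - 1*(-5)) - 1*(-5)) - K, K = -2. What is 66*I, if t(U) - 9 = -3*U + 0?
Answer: 2112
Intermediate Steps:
t(U) = 9 - 3*U (t(U) = 9 + (-3*U + 0) = 9 - 3*U)
I = 32 (I = 2*(((9 - 3*(-5 - 1*(-5))) - 1*(-5)) - 1*(-2)) = 2*(((9 - 3*(-5 + 5)) + 5) + 2) = 2*(((9 - 3*0) + 5) + 2) = 2*(((9 + 0) + 5) + 2) = 2*((9 + 5) + 2) = 2*(14 + 2) = 2*16 = 32)
66*I = 66*32 = 2112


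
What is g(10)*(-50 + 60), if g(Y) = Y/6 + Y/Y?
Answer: 80/3 ≈ 26.667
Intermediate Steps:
g(Y) = 1 + Y/6 (g(Y) = Y*(⅙) + 1 = Y/6 + 1 = 1 + Y/6)
g(10)*(-50 + 60) = (1 + (⅙)*10)*(-50 + 60) = (1 + 5/3)*10 = (8/3)*10 = 80/3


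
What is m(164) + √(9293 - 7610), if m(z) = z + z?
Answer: 328 + 3*√187 ≈ 369.02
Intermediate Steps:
m(z) = 2*z
m(164) + √(9293 - 7610) = 2*164 + √(9293 - 7610) = 328 + √1683 = 328 + 3*√187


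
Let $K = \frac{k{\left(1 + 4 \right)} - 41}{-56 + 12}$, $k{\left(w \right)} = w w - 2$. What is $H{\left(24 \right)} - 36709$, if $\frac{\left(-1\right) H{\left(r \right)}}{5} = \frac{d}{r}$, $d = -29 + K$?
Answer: $- \frac{19379207}{528} \approx -36703.0$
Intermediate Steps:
$k{\left(w \right)} = -2 + w^{2}$ ($k{\left(w \right)} = w^{2} - 2 = -2 + w^{2}$)
$K = \frac{9}{22}$ ($K = \frac{\left(-2 + \left(1 + 4\right)^{2}\right) - 41}{-56 + 12} = \frac{\left(-2 + 5^{2}\right) - 41}{-44} = \left(\left(-2 + 25\right) - 41\right) \left(- \frac{1}{44}\right) = \left(23 - 41\right) \left(- \frac{1}{44}\right) = \left(-18\right) \left(- \frac{1}{44}\right) = \frac{9}{22} \approx 0.40909$)
$d = - \frac{629}{22}$ ($d = -29 + \frac{9}{22} = - \frac{629}{22} \approx -28.591$)
$H{\left(r \right)} = \frac{3145}{22 r}$ ($H{\left(r \right)} = - 5 \left(- \frac{629}{22 r}\right) = \frac{3145}{22 r}$)
$H{\left(24 \right)} - 36709 = \frac{3145}{22 \cdot 24} - 36709 = \frac{3145}{22} \cdot \frac{1}{24} - 36709 = \frac{3145}{528} - 36709 = - \frac{19379207}{528}$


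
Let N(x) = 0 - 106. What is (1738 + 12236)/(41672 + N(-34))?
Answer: 6987/20783 ≈ 0.33619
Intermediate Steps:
N(x) = -106
(1738 + 12236)/(41672 + N(-34)) = (1738 + 12236)/(41672 - 106) = 13974/41566 = 13974*(1/41566) = 6987/20783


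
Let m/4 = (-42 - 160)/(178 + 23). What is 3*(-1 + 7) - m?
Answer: 4426/201 ≈ 22.020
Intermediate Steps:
m = -808/201 (m = 4*((-42 - 160)/(178 + 23)) = 4*(-202/201) = -808/201 ≈ -4.0199)
3*(-1 + 7) - m = 3*(-1 + 7) - 1*(-808/201) = 3*6 + 808/201 = 18 + 808/201 = 4426/201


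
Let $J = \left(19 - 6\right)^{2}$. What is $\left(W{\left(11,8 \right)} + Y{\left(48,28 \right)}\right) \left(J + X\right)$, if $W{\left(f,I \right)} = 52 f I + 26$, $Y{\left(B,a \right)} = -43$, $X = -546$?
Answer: $-1718743$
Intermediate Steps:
$J = 169$ ($J = 13^{2} = 169$)
$W{\left(f,I \right)} = 26 + 52 I f$ ($W{\left(f,I \right)} = 52 I f + 26 = 26 + 52 I f$)
$\left(W{\left(11,8 \right)} + Y{\left(48,28 \right)}\right) \left(J + X\right) = \left(\left(26 + 52 \cdot 8 \cdot 11\right) - 43\right) \left(169 - 546\right) = \left(\left(26 + 4576\right) - 43\right) \left(-377\right) = \left(4602 - 43\right) \left(-377\right) = 4559 \left(-377\right) = -1718743$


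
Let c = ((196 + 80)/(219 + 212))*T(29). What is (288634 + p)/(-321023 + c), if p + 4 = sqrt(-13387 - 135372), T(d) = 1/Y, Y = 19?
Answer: -2363591070/2628857071 - 8189*I*sqrt(148759)/2628857071 ≈ -0.89909 - 0.0012014*I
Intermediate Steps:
T(d) = 1/19
p = -4 + I*sqrt(148759) (p = -4 + sqrt(-13387 - 135372) = -4 + sqrt(-148759) = -4 + I*sqrt(148759) ≈ -4.0 + 385.69*I)
c = 276/8189 (c = ((196 + 80)/(219 + 212))*(1/19) = (276/431)*(1/19) = 276/8189 ≈ 0.033704)
(288634 + p)/(-321023 + c) = (288634 + (-4 + I*sqrt(148759)))/(-321023 + 276/8189) = (288630 + I*sqrt(148759))/(-2628857071/8189) = (288630 + I*sqrt(148759))*(-8189/2628857071) = -2363591070/2628857071 - 8189*I*sqrt(148759)/2628857071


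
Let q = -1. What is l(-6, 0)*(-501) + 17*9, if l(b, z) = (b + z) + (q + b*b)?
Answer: -14376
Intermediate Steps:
l(b, z) = -1 + b + z + b² (l(b, z) = (b + z) + (-1 + b*b) = (b + z) + (-1 + b²) = -1 + b + z + b²)
l(-6, 0)*(-501) + 17*9 = (-1 - 6 + 0 + (-6)²)*(-501) + 17*9 = (-1 - 6 + 0 + 36)*(-501) + 153 = 29*(-501) + 153 = -14529 + 153 = -14376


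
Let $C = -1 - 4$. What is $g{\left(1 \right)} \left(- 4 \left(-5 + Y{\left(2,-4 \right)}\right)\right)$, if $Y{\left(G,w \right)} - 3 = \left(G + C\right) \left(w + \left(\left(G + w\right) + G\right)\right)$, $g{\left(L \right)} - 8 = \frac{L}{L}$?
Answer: $-360$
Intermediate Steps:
$C = -5$ ($C = -1 - 4 = -5$)
$g{\left(L \right)} = 9$ ($g{\left(L \right)} = 8 + \frac{L}{L} = 8 + 1 = 9$)
$Y{\left(G,w \right)} = 3 + \left(-5 + G\right) \left(2 G + 2 w\right)$ ($Y{\left(G,w \right)} = 3 + \left(G - 5\right) \left(w + \left(\left(G + w\right) + G\right)\right) = 3 + \left(-5 + G\right) \left(w + \left(w + 2 G\right)\right) = 3 + \left(-5 + G\right) \left(2 G + 2 w\right)$)
$g{\left(1 \right)} \left(- 4 \left(-5 + Y{\left(2,-4 \right)}\right)\right) = 9 \left(- 4 \left(-5 + \left(3 - 20 - -40 + 2 \cdot 2^{2} + 2 \cdot 2 \left(-4\right)\right)\right)\right) = 9 \left(- 4 \left(-5 + \left(3 - 20 + 40 + 2 \cdot 4 - 16\right)\right)\right) = 9 \left(- 4 \left(-5 + \left(3 - 20 + 40 + 8 - 16\right)\right)\right) = 9 \left(- 4 \left(-5 + 15\right)\right) = 9 \left(\left(-4\right) 10\right) = 9 \left(-40\right) = -360$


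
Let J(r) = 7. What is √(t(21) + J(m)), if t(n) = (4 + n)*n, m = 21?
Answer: 2*√133 ≈ 23.065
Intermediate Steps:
t(n) = n*(4 + n)
√(t(21) + J(m)) = √(21*(4 + 21) + 7) = √(21*25 + 7) = √(525 + 7) = √532 = 2*√133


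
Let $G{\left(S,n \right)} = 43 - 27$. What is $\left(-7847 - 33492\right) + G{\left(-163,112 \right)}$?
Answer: $-41323$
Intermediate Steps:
$G{\left(S,n \right)} = 16$ ($G{\left(S,n \right)} = 43 - 27 = 16$)
$\left(-7847 - 33492\right) + G{\left(-163,112 \right)} = \left(-7847 - 33492\right) + 16 = -41339 + 16 = -41323$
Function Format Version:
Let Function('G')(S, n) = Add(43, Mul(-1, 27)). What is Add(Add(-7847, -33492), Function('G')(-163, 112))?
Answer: -41323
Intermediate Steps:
Function('G')(S, n) = 16 (Function('G')(S, n) = Add(43, -27) = 16)
Add(Add(-7847, -33492), Function('G')(-163, 112)) = Add(Add(-7847, -33492), 16) = Add(-41339, 16) = -41323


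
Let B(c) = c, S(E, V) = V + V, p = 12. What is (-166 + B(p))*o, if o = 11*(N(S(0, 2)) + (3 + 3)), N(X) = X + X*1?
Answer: -23716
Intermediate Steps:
S(E, V) = 2*V
N(X) = 2*X (N(X) = X + X = 2*X)
o = 154 (o = 11*(2*(2*2) + (3 + 3)) = 11*(2*4 + 6) = 11*(8 + 6) = 11*14 = 154)
(-166 + B(p))*o = (-166 + 12)*154 = -154*154 = -23716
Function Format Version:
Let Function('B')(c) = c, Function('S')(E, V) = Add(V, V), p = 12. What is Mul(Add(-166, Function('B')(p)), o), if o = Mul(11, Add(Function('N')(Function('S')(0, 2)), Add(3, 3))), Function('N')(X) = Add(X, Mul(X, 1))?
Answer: -23716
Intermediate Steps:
Function('S')(E, V) = Mul(2, V)
Function('N')(X) = Mul(2, X) (Function('N')(X) = Add(X, X) = Mul(2, X))
o = 154 (o = Mul(11, Add(Mul(2, Mul(2, 2)), Add(3, 3))) = Mul(11, Add(Mul(2, 4), 6)) = Mul(11, Add(8, 6)) = Mul(11, 14) = 154)
Mul(Add(-166, Function('B')(p)), o) = Mul(Add(-166, 12), 154) = Mul(-154, 154) = -23716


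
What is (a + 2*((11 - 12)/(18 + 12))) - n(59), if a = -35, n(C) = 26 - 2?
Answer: -886/15 ≈ -59.067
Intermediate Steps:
n(C) = 24
(a + 2*((11 - 12)/(18 + 12))) - n(59) = (-35 + 2*((11 - 12)/(18 + 12))) - 1*24 = (-35 + 2*(-1/30)) - 24 = (-35 - 1/15) - 24 = -526/15 - 24 = -886/15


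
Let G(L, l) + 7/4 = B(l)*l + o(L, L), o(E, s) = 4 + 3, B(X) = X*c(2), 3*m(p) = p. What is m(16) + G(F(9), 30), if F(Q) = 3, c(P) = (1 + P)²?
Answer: 97327/12 ≈ 8110.6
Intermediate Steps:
m(p) = p/3
B(X) = 9*X (B(X) = X*(1 + 2)² = X*3² = X*9 = 9*X)
o(E, s) = 7
G(L, l) = 21/4 + 9*l² (G(L, l) = -7/4 + ((9*l)*l + 7) = -7/4 + (9*l² + 7) = -7/4 + (7 + 9*l²) = 21/4 + 9*l²)
m(16) + G(F(9), 30) = (⅓)*16 + (21/4 + 9*30²) = 16/3 + (21/4 + 9*900) = 16/3 + (21/4 + 8100) = 16/3 + 32421/4 = 97327/12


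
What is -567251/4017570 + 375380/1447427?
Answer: 687061013423/5815139292390 ≈ 0.11815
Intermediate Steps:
-567251/4017570 + 375380/1447427 = 687061013423/5815139292390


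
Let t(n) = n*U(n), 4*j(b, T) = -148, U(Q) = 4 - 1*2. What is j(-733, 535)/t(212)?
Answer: -37/424 ≈ -0.087264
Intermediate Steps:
U(Q) = 2 (U(Q) = 4 - 2 = 2)
j(b, T) = -37 (j(b, T) = (¼)*(-148) = -37)
t(n) = 2*n (t(n) = n*2 = 2*n)
j(-733, 535)/t(212) = -37/(2*212) = -37/424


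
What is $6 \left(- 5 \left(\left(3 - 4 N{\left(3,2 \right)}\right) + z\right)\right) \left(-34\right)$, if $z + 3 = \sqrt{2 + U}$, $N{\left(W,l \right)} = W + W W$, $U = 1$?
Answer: $-48960 + 1020 \sqrt{3} \approx -47193.0$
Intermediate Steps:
$N{\left(W,l \right)} = W + W^{2}$
$z = -3 + \sqrt{3}$ ($z = -3 + \sqrt{2 + 1} = -3 + \sqrt{3} \approx -1.268$)
$6 \left(- 5 \left(\left(3 - 4 N{\left(3,2 \right)}\right) + z\right)\right) \left(-34\right) = 6 \left(- 5 \left(\left(3 - 4 \cdot 3 \left(1 + 3\right)\right) - \left(3 - \sqrt{3}\right)\right)\right) \left(-34\right) = 6 \left(- 5 \left(\left(3 - 4 \cdot 3 \cdot 4\right) - \left(3 - \sqrt{3}\right)\right)\right) \left(-34\right) = 6 \left(- 5 \left(\left(3 - 48\right) - \left(3 - \sqrt{3}\right)\right)\right) \left(-34\right) = 6 \left(- 5 \left(-45 - \left(3 - \sqrt{3}\right)\right)\right) \left(-34\right) = 6 \left(- 5 \left(-48 + \sqrt{3}\right)\right) \left(-34\right) = 6 \left(240 - 5 \sqrt{3}\right) \left(-34\right) = \left(1440 - 30 \sqrt{3}\right) \left(-34\right) = -48960 + 1020 \sqrt{3}$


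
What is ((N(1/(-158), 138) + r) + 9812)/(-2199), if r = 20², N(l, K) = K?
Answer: -3450/733 ≈ -4.7067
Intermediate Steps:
r = 400
((N(1/(-158), 138) + r) + 9812)/(-2199) = ((138 + 400) + 9812)/(-2199) = (538 + 9812)*(-1/2199) = 10350*(-1/2199) = -3450/733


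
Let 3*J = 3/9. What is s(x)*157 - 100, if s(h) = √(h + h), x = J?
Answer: -100 + 157*√2/3 ≈ -25.990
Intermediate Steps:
J = ⅑ (J = (3/9)/3 = (3*(⅑))/3 = (⅓)*(⅓) = ⅑ ≈ 0.11111)
x = ⅑ ≈ 0.11111
s(h) = √2*√h (s(h) = √(2*h) = √2*√h)
s(x)*157 - 100 = (√2*√(⅑))*157 - 100 = (√2*(⅓))*157 - 100 = (√2/3)*157 - 100 = 157*√2/3 - 100 = -100 + 157*√2/3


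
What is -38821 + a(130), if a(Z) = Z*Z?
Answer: -21921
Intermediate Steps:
a(Z) = Z²
-38821 + a(130) = -38821 + 130² = -38821 + 16900 = -21921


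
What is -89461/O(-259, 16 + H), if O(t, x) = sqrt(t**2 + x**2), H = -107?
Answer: -89461*sqrt(1538)/10766 ≈ -325.88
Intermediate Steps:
-89461/O(-259, 16 + H) = -89461/sqrt((-259)**2 + (16 - 107)**2) = -89461/sqrt(67081 + (-91)**2) = -89461/sqrt(67081 + 8281) = -89461*sqrt(1538)/10766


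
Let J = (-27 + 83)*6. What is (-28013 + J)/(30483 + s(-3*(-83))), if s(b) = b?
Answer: -2129/2364 ≈ -0.90059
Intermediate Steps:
J = 336 (J = 56*6 = 336)
(-28013 + J)/(30483 + s(-3*(-83))) = (-28013 + 336)/(30483 - 3*(-83)) = -27677/(30483 + 249) = -27677/30732 = -27677*1/30732 = -2129/2364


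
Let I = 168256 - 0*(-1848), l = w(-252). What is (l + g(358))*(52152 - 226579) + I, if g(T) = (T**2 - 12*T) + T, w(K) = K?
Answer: -21624244642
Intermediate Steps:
l = -252
g(T) = T**2 - 11*T
I = 168256 (I = 168256 - 1*0 = 168256 + 0 = 168256)
(l + g(358))*(52152 - 226579) + I = (-252 + 358*(-11 + 358))*(52152 - 226579) + 168256 = (-252 + 358*347)*(-174427) + 168256 = (-252 + 124226)*(-174427) + 168256 = 123974*(-174427) + 168256 = -21624412898 + 168256 = -21624244642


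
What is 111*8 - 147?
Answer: 741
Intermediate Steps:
111*8 - 147 = 888 - 147 = 741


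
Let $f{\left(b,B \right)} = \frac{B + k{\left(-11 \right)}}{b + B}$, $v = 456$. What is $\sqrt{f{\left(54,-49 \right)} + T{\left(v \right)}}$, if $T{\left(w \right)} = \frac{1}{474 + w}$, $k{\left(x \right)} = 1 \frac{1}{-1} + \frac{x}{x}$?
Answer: $\frac{i \sqrt{8475090}}{930} \approx 3.1303 i$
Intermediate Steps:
$k{\left(x \right)} = 0$ ($k{\left(x \right)} = 1 \left(-1\right) + 1 = -1 + 1 = 0$)
$f{\left(b,B \right)} = \frac{B}{B + b}$ ($f{\left(b,B \right)} = \frac{B + 0}{b + B} = \frac{B}{B + b}$)
$\sqrt{f{\left(54,-49 \right)} + T{\left(v \right)}} = \sqrt{- \frac{49}{-49 + 54} + \frac{1}{474 + 456}} = \sqrt{- \frac{49}{5} + \frac{1}{930}} = \sqrt{- \frac{9113}{930}} = \frac{i \sqrt{8475090}}{930}$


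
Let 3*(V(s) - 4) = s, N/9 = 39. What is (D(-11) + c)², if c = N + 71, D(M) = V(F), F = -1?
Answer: 1630729/9 ≈ 1.8119e+5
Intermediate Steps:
N = 351 (N = 9*39 = 351)
V(s) = 4 + s/3
D(M) = 11/3 (D(M) = 4 + (⅓)*(-1) = 4 - ⅓ = 11/3)
c = 422 (c = 351 + 71 = 422)
(D(-11) + c)² = (11/3 + 422)² = (1277/3)² = 1630729/9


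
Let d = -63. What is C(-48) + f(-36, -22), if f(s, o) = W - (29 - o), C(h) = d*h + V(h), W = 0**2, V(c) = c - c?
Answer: 2973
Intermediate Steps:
V(c) = 0
W = 0
C(h) = -63*h (C(h) = -63*h + 0 = -63*h)
f(s, o) = -29 + o (f(s, o) = 0 - (29 - o) = 0 + (-29 + o) = -29 + o)
C(-48) + f(-36, -22) = -63*(-48) + (-29 - 22) = 3024 - 51 = 2973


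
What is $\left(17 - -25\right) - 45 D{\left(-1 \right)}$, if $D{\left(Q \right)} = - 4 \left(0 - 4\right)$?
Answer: $-678$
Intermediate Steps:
$D{\left(Q \right)} = 16$ ($D{\left(Q \right)} = \left(-4\right) \left(-4\right) = 16$)
$\left(17 - -25\right) - 45 D{\left(-1 \right)} = \left(17 - -25\right) - 720 = \left(17 + 25\right) - 720 = 42 - 720 = -678$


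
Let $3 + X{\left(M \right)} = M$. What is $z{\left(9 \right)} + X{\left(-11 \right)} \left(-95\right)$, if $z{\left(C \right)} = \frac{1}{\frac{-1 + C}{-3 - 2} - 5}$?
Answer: $\frac{43885}{33} \approx 1329.8$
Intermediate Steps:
$X{\left(M \right)} = -3 + M$
$z{\left(C \right)} = \frac{1}{- \frac{24}{5} - \frac{C}{5}}$ ($z{\left(C \right)} = \frac{1}{\frac{-1 + C}{-5} - 5} = \frac{1}{\left(-1 + C\right) \left(- \frac{1}{5}\right) - 5} = \frac{1}{\left(\frac{1}{5} - \frac{C}{5}\right) - 5} = \frac{1}{- \frac{24}{5} - \frac{C}{5}}$)
$z{\left(9 \right)} + X{\left(-11 \right)} \left(-95\right) = - \frac{5}{24 + 9} + \left(-3 - 11\right) \left(-95\right) = - \frac{5}{33} - -1330 = \left(-5\right) \frac{1}{33} + 1330 = - \frac{5}{33} + 1330 = \frac{43885}{33}$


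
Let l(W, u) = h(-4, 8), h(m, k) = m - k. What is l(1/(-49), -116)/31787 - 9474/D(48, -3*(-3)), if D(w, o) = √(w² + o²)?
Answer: -12/31787 - 3158*√265/265 ≈ -193.99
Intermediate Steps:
l(W, u) = -12 (l(W, u) = -4 - 1*8 = -4 - 8 = -12)
D(w, o) = √(o² + w²)
l(1/(-49), -116)/31787 - 9474/D(48, -3*(-3)) = -12/31787 - 9474/√((-3*(-3))² + 48²) = -12*1/31787 - 9474/√(9² + 2304) = -12/31787 - 9474/√(81 + 2304) = -12/31787 - 9474*√265/795 = -12/31787 - 3158*√265/265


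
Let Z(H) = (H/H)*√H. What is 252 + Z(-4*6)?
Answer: 252 + 2*I*√6 ≈ 252.0 + 4.899*I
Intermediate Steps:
Z(H) = √H (Z(H) = 1*√H = √H)
252 + Z(-4*6) = 252 + √(-4*6) = 252 + √(-24) = 252 + 2*I*√6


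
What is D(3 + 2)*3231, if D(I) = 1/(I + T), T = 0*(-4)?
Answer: 3231/5 ≈ 646.20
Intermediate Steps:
T = 0
D(I) = 1/I (D(I) = 1/(I + 0) = 1/I)
D(3 + 2)*3231 = 3231/(3 + 2) = 3231/5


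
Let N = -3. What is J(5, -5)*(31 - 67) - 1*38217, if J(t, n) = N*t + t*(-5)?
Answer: -36777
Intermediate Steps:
J(t, n) = -8*t (J(t, n) = -3*t + t*(-5) = -3*t - 5*t = -8*t)
J(5, -5)*(31 - 67) - 1*38217 = (-8*5)*(31 - 67) - 1*38217 = -40*(-36) - 38217 = 1440 - 38217 = -36777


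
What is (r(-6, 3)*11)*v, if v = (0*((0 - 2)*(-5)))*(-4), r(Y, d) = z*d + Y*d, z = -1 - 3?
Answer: 0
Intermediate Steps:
z = -4
r(Y, d) = -4*d + Y*d
v = 0 (v = (0*(-2*(-5)))*(-4) = (0*10)*(-4) = 0*(-4) = 0)
(r(-6, 3)*11)*v = ((3*(-4 - 6))*11)*0 = ((3*(-10))*11)*0 = -30*11*0 = -330*0 = 0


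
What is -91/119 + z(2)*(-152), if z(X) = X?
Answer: -5181/17 ≈ -304.76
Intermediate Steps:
-91/119 + z(2)*(-152) = -91/119 + 2*(-152) = -91*1/119 - 304 = -13/17 - 304 = -5181/17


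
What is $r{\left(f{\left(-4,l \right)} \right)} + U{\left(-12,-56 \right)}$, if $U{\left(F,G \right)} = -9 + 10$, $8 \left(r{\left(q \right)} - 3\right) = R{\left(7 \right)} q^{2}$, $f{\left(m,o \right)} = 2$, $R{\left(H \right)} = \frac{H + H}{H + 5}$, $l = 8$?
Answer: $\frac{55}{12} \approx 4.5833$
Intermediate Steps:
$R{\left(H \right)} = \frac{2 H}{5 + H}$
$r{\left(q \right)} = 3 + \frac{7 q^{2}}{48}$ ($r{\left(q \right)} = 3 + \frac{2 \cdot 7 \frac{1}{5 + 7} q^{2}}{8} = 3 + \frac{2 \cdot 7 \cdot \frac{1}{12} q^{2}}{8} = 3 + \frac{\frac{7}{6} q^{2}}{8} = 3 + \frac{7 q^{2}}{48}$)
$U{\left(F,G \right)} = 1$
$r{\left(f{\left(-4,l \right)} \right)} + U{\left(-12,-56 \right)} = \left(3 + \frac{7 \cdot 2^{2}}{48}\right) + 1 = \left(3 + \frac{7}{48} \cdot 4\right) + 1 = \left(3 + \frac{7}{12}\right) + 1 = \frac{43}{12} + 1 = \frac{55}{12}$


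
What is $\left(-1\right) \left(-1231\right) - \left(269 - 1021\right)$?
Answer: $1983$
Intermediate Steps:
$\left(-1\right) \left(-1231\right) - \left(269 - 1021\right) = 1231 - \left(269 - 1021\right) = 1231 - -752 = 1231 + 752 = 1983$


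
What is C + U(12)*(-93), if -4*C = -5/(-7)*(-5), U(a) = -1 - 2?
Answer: 7837/28 ≈ 279.89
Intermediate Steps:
U(a) = -3
C = 25/28 (C = -(-5/(-7))*(-5)/4 = -(-5*(-⅐))*(-5)/4 = -5*(-5)/28 = -¼*(-25/7) = 25/28 ≈ 0.89286)
C + U(12)*(-93) = 25/28 - 3*(-93) = 25/28 + 279 = 7837/28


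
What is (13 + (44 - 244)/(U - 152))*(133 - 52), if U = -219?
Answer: 406863/371 ≈ 1096.7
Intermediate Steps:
(13 + (44 - 244)/(U - 152))*(133 - 52) = (13 + (44 - 244)/(-219 - 152))*(133 - 52) = (13 - 200/(-371))*81 = (13 - 200*(-1/371))*81 = (13 + 200/371)*81 = (5023/371)*81 = 406863/371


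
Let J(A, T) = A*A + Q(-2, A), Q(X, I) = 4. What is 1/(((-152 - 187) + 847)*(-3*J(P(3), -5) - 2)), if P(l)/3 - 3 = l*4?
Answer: -1/3093212 ≈ -3.2329e-7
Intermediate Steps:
P(l) = 9 + 12*l (P(l) = 9 + 3*(l*4) = 9 + 3*(4*l) = 9 + 12*l)
J(A, T) = 4 + A**2 (J(A, T) = A*A + 4 = A**2 + 4 = 4 + A**2)
1/(((-152 - 187) + 847)*(-3*J(P(3), -5) - 2)) = 1/(((-152 - 187) + 847)*(-3*(4 + (9 + 12*3)**2) - 2)) = 1/((-339 + 847)*(-3*(4 + (9 + 36)**2) - 2)) = 1/(508*(-3*(4 + 45**2) - 2)) = 1/(508*(-3*(4 + 2025) - 2)) = 1/(508*(-3*2029 - 2)) = 1/(508*(-6087 - 2)) = 1/(508*(-6089)) = 1/(-3093212) = -1/3093212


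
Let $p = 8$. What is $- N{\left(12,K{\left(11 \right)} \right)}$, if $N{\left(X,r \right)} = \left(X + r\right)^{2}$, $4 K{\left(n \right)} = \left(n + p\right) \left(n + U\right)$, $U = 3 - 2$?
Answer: $-4761$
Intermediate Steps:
$U = 1$ ($U = 3 - 2 = 1$)
$K{\left(n \right)} = \frac{\left(1 + n\right) \left(8 + n\right)}{4}$ ($K{\left(n \right)} = \frac{\left(n + 8\right) \left(n + 1\right)}{4} = \frac{\left(8 + n\right) \left(1 + n\right)}{4} = \frac{\left(1 + n\right) \left(8 + n\right)}{4}$)
$- N{\left(12,K{\left(11 \right)} \right)} = - \left(12 + \left(2 + \frac{11^{2}}{4} + \frac{9}{4} \cdot 11\right)\right)^{2} = - \left(12 + \left(2 + \frac{1}{4} \cdot 121 + \frac{99}{4}\right)\right)^{2} = - \left(12 + \left(2 + \frac{121}{4} + \frac{99}{4}\right)\right)^{2} = - \left(12 + 57\right)^{2} = - 69^{2} = \left(-1\right) 4761 = -4761$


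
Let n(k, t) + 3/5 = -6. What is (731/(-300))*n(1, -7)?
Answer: 8041/500 ≈ 16.082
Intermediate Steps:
n(k, t) = -33/5 (n(k, t) = -3/5 - 6 = -33/5)
(731/(-300))*n(1, -7) = (731/(-300))*(-33/5) = (731*(-1/300))*(-33/5) = -731/300*(-33/5) = 8041/500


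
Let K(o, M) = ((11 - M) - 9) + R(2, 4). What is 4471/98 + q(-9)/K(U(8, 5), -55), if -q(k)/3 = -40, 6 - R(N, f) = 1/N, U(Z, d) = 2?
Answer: 116479/2450 ≈ 47.542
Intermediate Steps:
R(N, f) = 6 - 1/N
q(k) = 120 (q(k) = -3*(-40) = 120)
K(o, M) = 15/2 - M (K(o, M) = ((11 - M) - 9) + (6 - 1/2) = (2 - M) + (6 - 1*½) = (2 - M) + (6 - ½) = (2 - M) + 11/2 = 15/2 - M)
4471/98 + q(-9)/K(U(8, 5), -55) = 4471/98 + 120/(15/2 - 1*(-55)) = 4471*(1/98) + 120/(15/2 + 55) = 4471/98 + 120/(125/2) = 4471/98 + 120*(2/125) = 4471/98 + 48/25 = 116479/2450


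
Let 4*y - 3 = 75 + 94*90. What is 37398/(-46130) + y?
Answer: 98427087/46130 ≈ 2133.7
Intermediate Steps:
y = 4269/2 (y = 3/4 + (75 + 94*90)/4 = 3/4 + (75 + 8460)/4 = 3/4 + (1/4)*8535 = 3/4 + 8535/4 = 4269/2 ≈ 2134.5)
37398/(-46130) + y = 37398/(-46130) + 4269/2 = 37398*(-1/46130) + 4269/2 = -18699/23065 + 4269/2 = 98427087/46130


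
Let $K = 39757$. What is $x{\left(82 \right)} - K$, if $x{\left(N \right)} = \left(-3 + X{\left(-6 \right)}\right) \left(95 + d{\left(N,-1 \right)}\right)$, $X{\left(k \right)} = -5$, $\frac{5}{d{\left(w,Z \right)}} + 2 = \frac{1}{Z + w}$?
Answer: $- \frac{6519997}{161} \approx -40497.0$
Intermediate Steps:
$d{\left(w,Z \right)} = \frac{5}{-2 + \frac{1}{Z + w}}$
$x{\left(N \right)} = -760 - \frac{40 \left(1 - N\right)}{-3 + 2 N}$ ($x{\left(N \right)} = \left(-3 - 5\right) \left(95 + \frac{5 \left(\left(-1\right) \left(-1\right) - N\right)}{-1 + 2 \left(-1\right) + 2 N}\right) = - 8 \left(95 + \frac{5 \left(1 - N\right)}{-1 - 2 + 2 N}\right) = - 8 \left(95 + \frac{5 \left(1 - N\right)}{-3 + 2 N}\right) = -760 - \frac{40 \left(1 - N\right)}{-3 + 2 N}$)
$x{\left(82 \right)} - K = \frac{40 \left(56 - 3034\right)}{-3 + 2 \cdot 82} - 39757 = \frac{40 \left(56 - 3034\right)}{-3 + 164} - 39757 = 40 \cdot \frac{1}{161} \left(-2978\right) - 39757 = - \frac{119120}{161} - 39757 = - \frac{6519997}{161}$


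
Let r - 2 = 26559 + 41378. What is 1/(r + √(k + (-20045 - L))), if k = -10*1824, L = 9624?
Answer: 67939/4615755630 - I*√47909/4615755630 ≈ 1.4719e-5 - 4.742e-8*I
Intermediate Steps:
r = 67939 (r = 2 + (26559 + 41378) = 2 + 67937 = 67939)
k = -18240
1/(r + √(k + (-20045 - L))) = 1/(67939 + √(-18240 + (-20045 - 1*9624))) = 1/(67939 + √(-18240 + (-20045 - 9624))) = 1/(67939 + √(-18240 - 29669)) = 1/(67939 + √(-47909)) = 1/(67939 + I*√47909)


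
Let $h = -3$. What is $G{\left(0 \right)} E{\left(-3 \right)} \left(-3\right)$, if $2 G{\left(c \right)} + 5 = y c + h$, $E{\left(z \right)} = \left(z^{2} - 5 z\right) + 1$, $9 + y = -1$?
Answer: $300$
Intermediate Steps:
$y = -10$ ($y = -9 - 1 = -10$)
$E{\left(z \right)} = 1 + z^{2} - 5 z$
$G{\left(c \right)} = -4 - 5 c$ ($G{\left(c \right)} = - \frac{5}{2} + \frac{- 10 c - 3}{2} = - \frac{5}{2} + \frac{-3 - 10 c}{2} = - \frac{5}{2} - \left(\frac{3}{2} + 5 c\right) = -4 - 5 c$)
$G{\left(0 \right)} E{\left(-3 \right)} \left(-3\right) = \left(-4 - 0\right) \left(1 + \left(-3\right)^{2} - -15\right) \left(-3\right) = \left(-4 + 0\right) \left(1 + 9 + 15\right) \left(-3\right) = \left(-4\right) 25 \left(-3\right) = \left(-100\right) \left(-3\right) = 300$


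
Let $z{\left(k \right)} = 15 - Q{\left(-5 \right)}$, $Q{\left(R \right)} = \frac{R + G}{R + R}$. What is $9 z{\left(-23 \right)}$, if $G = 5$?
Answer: $135$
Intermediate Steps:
$Q{\left(R \right)} = \frac{5 + R}{2 R}$ ($Q{\left(R \right)} = \frac{R + 5}{R + R} = \frac{5 + R}{2 R}$)
$z{\left(k \right)} = 15$ ($z{\left(k \right)} = 15 - \frac{5 - 5}{2 \left(-5\right)} = 15 - \frac{1}{2} \left(- \frac{1}{5}\right) 0 = 15 - 0 = 15 + 0 = 15$)
$9 z{\left(-23 \right)} = 9 \cdot 15 = 135$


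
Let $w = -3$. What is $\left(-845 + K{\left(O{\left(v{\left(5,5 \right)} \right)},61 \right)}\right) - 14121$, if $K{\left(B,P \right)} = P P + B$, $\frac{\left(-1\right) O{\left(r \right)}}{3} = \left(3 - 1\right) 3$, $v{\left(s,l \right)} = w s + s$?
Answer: $-11263$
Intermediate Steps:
$v{\left(s,l \right)} = - 2 s$ ($v{\left(s,l \right)} = - 3 s + s = - 2 s$)
$O{\left(r \right)} = -18$ ($O{\left(r \right)} = - 3 \left(3 - 1\right) 3 = - 3 \cdot 2 \cdot 3 = \left(-3\right) 6 = -18$)
$K{\left(B,P \right)} = B + P^{2}$ ($K{\left(B,P \right)} = P^{2} + B = B + P^{2}$)
$\left(-845 + K{\left(O{\left(v{\left(5,5 \right)} \right)},61 \right)}\right) - 14121 = \left(-845 - \left(18 - 61^{2}\right)\right) - 14121 = \left(-845 + \left(-18 + 3721\right)\right) - 14121 = \left(-845 + 3703\right) - 14121 = 2858 - 14121 = -11263$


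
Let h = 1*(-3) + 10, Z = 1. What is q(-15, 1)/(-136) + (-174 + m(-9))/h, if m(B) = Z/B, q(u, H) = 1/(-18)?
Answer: -426217/17136 ≈ -24.873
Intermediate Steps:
q(u, H) = -1/18
h = 7 (h = -3 + 10 = 7)
m(B) = 1/B
q(-15, 1)/(-136) + (-174 + m(-9))/h = -1/18/(-136) + (-174 + 1/(-9))/7 = -1/18*(-1/136) + (-174 - 1/9)*(1/7) = 1/2448 - 1567/9*1/7 = 1/2448 - 1567/63 = -426217/17136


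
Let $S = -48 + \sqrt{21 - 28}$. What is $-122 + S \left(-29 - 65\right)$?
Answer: $4390 - 94 i \sqrt{7} \approx 4390.0 - 248.7 i$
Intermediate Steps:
$S = -48 + i \sqrt{7}$ ($S = -48 + \sqrt{-7} = -48 + i \sqrt{7} \approx -48.0 + 2.6458 i$)
$-122 + S \left(-29 - 65\right) = -122 + \left(-48 + i \sqrt{7}\right) \left(-29 - 65\right) = -122 + \left(-48 + i \sqrt{7}\right) \left(-94\right) = -122 + \left(4512 - 94 i \sqrt{7}\right) = 4390 - 94 i \sqrt{7}$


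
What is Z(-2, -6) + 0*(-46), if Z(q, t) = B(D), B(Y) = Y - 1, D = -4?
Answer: -5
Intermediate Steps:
B(Y) = -1 + Y
Z(q, t) = -5 (Z(q, t) = -1 - 4 = -5)
Z(-2, -6) + 0*(-46) = -5 + 0*(-46) = -5 + 0 = -5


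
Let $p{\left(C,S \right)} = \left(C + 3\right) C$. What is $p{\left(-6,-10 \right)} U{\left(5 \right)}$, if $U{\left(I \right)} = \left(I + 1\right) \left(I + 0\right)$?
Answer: $540$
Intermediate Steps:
$U{\left(I \right)} = I \left(1 + I\right)$ ($U{\left(I \right)} = \left(1 + I\right) I = I \left(1 + I\right)$)
$p{\left(C,S \right)} = C \left(3 + C\right)$ ($p{\left(C,S \right)} = \left(3 + C\right) C = C \left(3 + C\right)$)
$p{\left(-6,-10 \right)} U{\left(5 \right)} = - 6 \left(3 - 6\right) 5 \left(1 + 5\right) = \left(-6\right) \left(-3\right) 5 \cdot 6 = 18 \cdot 30 = 540$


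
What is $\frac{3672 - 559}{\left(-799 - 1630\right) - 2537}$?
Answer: $- \frac{3113}{4966} \approx -0.62686$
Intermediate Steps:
$\frac{3672 - 559}{\left(-799 - 1630\right) - 2537} = \frac{3113}{-2429 - 2537} = \frac{3113}{-4966} = 3113 \left(- \frac{1}{4966}\right) = - \frac{3113}{4966}$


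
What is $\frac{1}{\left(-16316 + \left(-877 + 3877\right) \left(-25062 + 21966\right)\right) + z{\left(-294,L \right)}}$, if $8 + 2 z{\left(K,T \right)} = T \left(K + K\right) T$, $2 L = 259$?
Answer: $- \frac{2}{28469547} \approx -7.0251 \cdot 10^{-8}$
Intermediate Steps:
$L = \frac{259}{2}$ ($L = \frac{1}{2} \cdot 259 = \frac{259}{2} \approx 129.5$)
$z{\left(K,T \right)} = -4 + K T^{2}$ ($z{\left(K,T \right)} = -4 + \frac{T \left(K + K\right) T}{2} = -4 + \frac{T 2 K T}{2} = -4 + \frac{2 K T^{2}}{2} = -4 + K T^{2}$)
$\frac{1}{\left(-16316 + \left(-877 + 3877\right) \left(-25062 + 21966\right)\right) + z{\left(-294,L \right)}} = \frac{1}{\left(-16316 + \left(-877 + 3877\right) \left(-25062 + 21966\right)\right) - \left(4 + 294 \left(\frac{259}{2}\right)^{2}\right)} = \frac{1}{\left(-16316 + 3000 \left(-3096\right)\right) - \frac{9860915}{2}} = \frac{1}{\left(-16316 - 9288000\right) - \frac{9860915}{2}} = \frac{1}{-9304316 - \frac{9860915}{2}} = \frac{1}{- \frac{28469547}{2}} = - \frac{2}{28469547}$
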